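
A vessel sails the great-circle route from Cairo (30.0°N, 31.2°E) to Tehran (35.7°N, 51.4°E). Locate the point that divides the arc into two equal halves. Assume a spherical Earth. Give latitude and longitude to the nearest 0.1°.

≈ 33.3°N, 41.0°E

Write both endpoints as unit vectors p₁, p₂ with components (cos φ cos λ, cos φ sin λ, sin φ).
The central angle between the endpoints is δ = arccos(p₁·p₂) ≈ 0.312 rad (17.9°).
Interpolate at f = 1/2 with slerp weights a = sin((1−f)δ)/sin δ ≈ 0.506, b = sin(fδ)/sin δ ≈ 0.506.
p = a·p₁ + b·p₂ ≈ (0.631, 0.548, 0.548); φ = arcsin(p_z) ≈ 33.26°, λ = atan2(p_y, p_x) ≈ 40.97°.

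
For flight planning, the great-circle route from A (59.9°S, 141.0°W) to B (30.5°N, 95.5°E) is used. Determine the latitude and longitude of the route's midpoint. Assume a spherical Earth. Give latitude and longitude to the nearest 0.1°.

≈ (26.4°S, 131.1°E)

Convert each endpoint to a unit vector on the sphere (x = cos φ cos λ, y = cos φ sin λ, z = sin φ).
The central angle between the endpoints is δ = arccos(p₁·p₂) ≈ 2.315 rad (132.7°).
Interpolate at f = 1/2 with slerp weights a = sin((1−f)δ)/sin δ ≈ 1.245, b = sin(fδ)/sin δ ≈ 1.245.
p = a·p₁ + b·p₂ ≈ (-0.588, 0.675, -0.445); φ = arcsin(p_z) ≈ -26.45°, λ = atan2(p_y, p_x) ≈ 131.07°.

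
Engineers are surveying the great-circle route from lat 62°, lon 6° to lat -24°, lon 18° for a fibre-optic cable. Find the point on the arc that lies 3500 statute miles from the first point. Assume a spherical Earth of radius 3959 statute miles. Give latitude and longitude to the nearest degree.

From cos δ = sin φ₁ sin φ₂ + cos φ₁ cos φ₂ cos Δλ, the central angle is δ ≈ 1.510 rad (86.5°). The total great-circle distance is δ·R ≈ 1.510 × 3959 ≈ 5980 mi, so the target fraction is f = 3500/5980 ≈ 0.585.
Interpolate at f ≈ 0.585 with slerp weights a = sin((1−f)δ)/sin δ ≈ 0.587, b = sin(fδ)/sin δ ≈ 0.775.
p = a·p₁ + b·p₂ ≈ (0.947, 0.248, 0.203); φ = arcsin(p_z) ≈ 11.73°, λ = atan2(p_y, p_x) ≈ 14.64°.

≈ lat 12°, lon 15°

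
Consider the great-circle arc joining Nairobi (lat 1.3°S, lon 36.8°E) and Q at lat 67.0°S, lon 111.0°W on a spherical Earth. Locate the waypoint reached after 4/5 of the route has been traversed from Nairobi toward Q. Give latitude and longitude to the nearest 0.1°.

From cos δ = sin φ₁ sin φ₂ + cos φ₁ cos φ₂ cos Δλ, the central angle is δ ≈ 1.886 rad (108.0°).
Interpolate at f = 4/5 with slerp weights a = sin((1−f)δ)/sin δ ≈ 0.387, b = sin(fδ)/sin δ ≈ 1.050.
p = a·p₁ + b·p₂ ≈ (0.163, -0.151, -0.975); φ = arcsin(p_z) ≈ -77.16°, λ = atan2(p_y, p_x) ≈ -42.79°.

≈ lat 77.2°S, lon 42.8°W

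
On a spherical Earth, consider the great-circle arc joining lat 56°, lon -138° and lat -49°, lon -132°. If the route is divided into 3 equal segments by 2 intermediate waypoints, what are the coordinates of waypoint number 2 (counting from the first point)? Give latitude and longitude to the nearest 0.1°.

Convert each endpoint to a unit vector on the sphere (x = cos φ cos λ, y = cos φ sin λ, z = sin φ).
The central angle between the endpoints is δ = arccos(p₁·p₂) ≈ 1.835 rad (105.1°).
Interpolate at f = 2/3 with slerp weights a = sin((1−f)δ)/sin δ ≈ 0.595, b = sin(fδ)/sin δ ≈ 0.974.
p = a·p₁ + b·p₂ ≈ (-0.675, -0.697, -0.242); φ = arcsin(p_z) ≈ -14.00°, λ = atan2(p_y, p_x) ≈ -134.05°.

≈ lat -14.0°, lon -134.1°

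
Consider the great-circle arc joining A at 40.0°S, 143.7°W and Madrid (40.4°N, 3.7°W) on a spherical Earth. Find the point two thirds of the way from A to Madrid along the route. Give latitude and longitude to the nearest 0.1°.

The haversine formula gives a central angle δ ≈ 2.613 rad (149.7°) between the endpoints.
Interpolate at f = 2/3 with slerp weights a = sin((1−f)δ)/sin δ ≈ 1.517, b = sin(fδ)/sin δ ≈ 1.954.
p = a·p₁ + b·p₂ ≈ (0.548, -0.784, 0.291); φ = arcsin(p_z) ≈ 16.94°, λ = atan2(p_y, p_x) ≈ -55.02°.

≈ 16.9°N, 55.0°W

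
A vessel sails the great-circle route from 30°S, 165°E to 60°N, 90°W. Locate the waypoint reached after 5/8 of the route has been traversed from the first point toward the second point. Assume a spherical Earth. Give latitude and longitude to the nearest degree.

The haversine formula gives a central angle δ ≈ 2.147 rad (123.0°) between the endpoints.
Interpolate at f = 5/8 with slerp weights a = sin((1−f)δ)/sin δ ≈ 0.860, b = sin(fδ)/sin δ ≈ 1.162.
p = a·p₁ + b·p₂ ≈ (-0.719, -0.388, 0.576); φ = arcsin(p_z) ≈ 35.18°, λ = atan2(p_y, p_x) ≈ -151.65°.

≈ 35°N, 152°W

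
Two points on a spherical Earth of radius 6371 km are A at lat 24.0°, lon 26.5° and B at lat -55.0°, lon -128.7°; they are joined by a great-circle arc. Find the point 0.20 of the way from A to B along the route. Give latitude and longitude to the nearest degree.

Write both endpoints as unit vectors p₁, p₂ with components (cos φ cos λ, cos φ sin λ, sin φ).
The central angle between the endpoints is δ = arccos(p₁·p₂) ≈ 2.513 rad (144.0°).
Interpolate at f = 0.20 with slerp weights a = sin((1−f)δ)/sin δ ≈ 1.539, b = sin(fδ)/sin δ ≈ 0.819.
p = a·p₁ + b·p₂ ≈ (0.964, 0.261, -0.045); φ = arcsin(p_z) ≈ -2.58°, λ = atan2(p_y, p_x) ≈ 15.12°.

≈ lat -3°, lon 15°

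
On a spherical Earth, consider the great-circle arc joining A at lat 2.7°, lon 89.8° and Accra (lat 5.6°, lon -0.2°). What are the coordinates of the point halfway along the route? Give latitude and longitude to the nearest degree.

≈ lat 6°, lon 45°

From cos δ = sin φ₁ sin φ₂ + cos φ₁ cos φ₂ cos Δλ, the central angle is δ ≈ 1.566 rad (89.7°).
Interpolate at f = 1/2 with slerp weights a = sin((1−f)δ)/sin δ ≈ 0.705, b = sin(fδ)/sin δ ≈ 0.705.
p = a·p₁ + b·p₂ ≈ (0.705, 0.702, 0.102); φ = arcsin(p_z) ≈ 5.86°, λ = atan2(p_y, p_x) ≈ 44.91°.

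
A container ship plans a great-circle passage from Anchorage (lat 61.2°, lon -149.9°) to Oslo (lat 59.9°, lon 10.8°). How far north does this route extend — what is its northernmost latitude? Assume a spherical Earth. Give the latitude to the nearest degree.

≈ 85°

The great circle lies in the plane with unit normal n̂ = (p₁ × p₂)/|p₁ × p₂|.
Here n̂_z ≈ +0.094; the vertex latitude is φ_max = arccos|n̂_z| ≈ 84.6°.
Check via Clairaut: cos φ_max = |cos φ₁| · sin C = cos(61.2°)·sin(11.3°) ≈ 0.094, again giving ≈ 84.6°.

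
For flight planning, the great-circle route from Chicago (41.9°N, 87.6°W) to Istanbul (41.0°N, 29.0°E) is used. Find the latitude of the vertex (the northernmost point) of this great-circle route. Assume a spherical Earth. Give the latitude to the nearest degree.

The great circle lies in the plane with unit normal n̂ = (p₁ × p₂)/|p₁ × p₂|.
Here n̂_z ≈ +0.511; the vertex latitude is φ_max = arccos|n̂_z| ≈ 59.3°.

≈ 59°N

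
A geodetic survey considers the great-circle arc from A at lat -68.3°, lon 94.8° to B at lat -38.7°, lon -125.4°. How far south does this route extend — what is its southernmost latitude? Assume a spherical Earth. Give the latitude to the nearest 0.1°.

≈ -78.5°

The great circle lies in the plane with unit normal n̂ = (p₁ × p₂)/|p₁ × p₂|.
Here n̂_z ≈ +0.200; the vertex latitude is φ_max = arccos|n̂_z| ≈ 78.5°.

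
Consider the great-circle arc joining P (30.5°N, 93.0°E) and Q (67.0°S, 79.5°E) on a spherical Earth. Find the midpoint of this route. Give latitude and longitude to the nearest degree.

≈ (18°S, 89°E)

From cos δ = sin φ₁ sin φ₂ + cos φ₁ cos φ₂ cos Δλ, the central angle is δ ≈ 1.711 rad (98.0°).
Interpolate at f = 1/2 with slerp weights a = sin((1−f)δ)/sin δ ≈ 0.762, b = sin(fδ)/sin δ ≈ 0.762.
p = a·p₁ + b·p₂ ≈ (0.020, 0.949, -0.315); φ = arcsin(p_z) ≈ -18.35°, λ = atan2(p_y, p_x) ≈ 88.80°.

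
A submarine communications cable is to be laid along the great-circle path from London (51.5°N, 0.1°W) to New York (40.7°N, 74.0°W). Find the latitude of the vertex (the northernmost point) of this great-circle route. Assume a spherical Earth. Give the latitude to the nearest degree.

The great circle lies in the plane with unit normal n̂ = (p₁ × p₂)/|p₁ × p₂|.
Here n̂_z ≈ -0.591; the vertex latitude is φ_max = arccos|n̂_z| ≈ 53.8°.

≈ 54°N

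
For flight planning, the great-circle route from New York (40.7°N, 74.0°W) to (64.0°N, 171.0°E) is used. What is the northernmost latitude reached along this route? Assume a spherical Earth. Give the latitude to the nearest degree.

The great circle lies in the plane with unit normal n̂ = (p₁ × p₂)/|p₁ × p₂|.
Here n̂_z ≈ -0.336; the vertex latitude is φ_max = arccos|n̂_z| ≈ 70.3°.

≈ 70°N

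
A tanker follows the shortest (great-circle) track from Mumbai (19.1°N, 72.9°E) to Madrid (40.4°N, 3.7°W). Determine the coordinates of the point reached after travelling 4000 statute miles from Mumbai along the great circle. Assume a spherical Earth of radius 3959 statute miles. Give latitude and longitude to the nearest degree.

Write both endpoints as unit vectors p₁, p₂ with components (cos φ cos λ, cos φ sin λ, sin φ).
The central angle between the endpoints is δ = arccos(p₁·p₂) ≈ 1.182 rad (67.7°). The total great-circle distance is δ·R ≈ 1.182 × 3959 ≈ 4681 mi, so the target fraction is f = 4000/4681 ≈ 0.855.
Interpolate at f ≈ 0.855 with slerp weights a = sin((1−f)δ)/sin δ ≈ 0.185, b = sin(fδ)/sin δ ≈ 0.915.
p = a·p₁ + b·p₂ ≈ (0.747, 0.122, 0.654); φ = arcsin(p_z) ≈ 40.82°, λ = atan2(p_y, p_x) ≈ 9.27°.

≈ 41°N, 9°E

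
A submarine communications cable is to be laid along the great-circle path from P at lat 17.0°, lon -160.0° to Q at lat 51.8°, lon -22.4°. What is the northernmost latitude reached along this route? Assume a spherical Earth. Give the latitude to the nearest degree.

≈ 66°

The great circle lies in the plane with unit normal n̂ = (p₁ × p₂)/|p₁ × p₂|.
Here n̂_z ≈ +0.408; the vertex latitude is φ_max = arccos|n̂_z| ≈ 65.9°.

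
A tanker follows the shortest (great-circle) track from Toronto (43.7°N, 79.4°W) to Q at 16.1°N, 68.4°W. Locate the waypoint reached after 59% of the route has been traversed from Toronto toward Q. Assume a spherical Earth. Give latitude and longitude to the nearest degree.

Write both endpoints as unit vectors p₁, p₂ with components (cos φ cos λ, cos φ sin λ, sin φ).
The central angle between the endpoints is δ = arccos(p₁·p₂) ≈ 0.509 rad (29.1°).
Interpolate at f = 0.59 with slerp weights a = sin((1−f)δ)/sin δ ≈ 0.425, b = sin(fδ)/sin δ ≈ 0.607.
p = a·p₁ + b·p₂ ≈ (0.271, -0.844, 0.462); φ = arcsin(p_z) ≈ 27.52°, λ = atan2(p_y, p_x) ≈ -72.19°.

≈ 28°N, 72°W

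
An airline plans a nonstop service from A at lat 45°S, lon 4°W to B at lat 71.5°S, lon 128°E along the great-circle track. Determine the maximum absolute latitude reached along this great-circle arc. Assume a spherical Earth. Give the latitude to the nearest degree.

≈ 79°S

The great circle lies in the plane with unit normal n̂ = (p₁ × p₂)/|p₁ × p₂|.
Here n̂_z ≈ +0.195; the vertex latitude is φ_max = arccos|n̂_z| ≈ 78.7°.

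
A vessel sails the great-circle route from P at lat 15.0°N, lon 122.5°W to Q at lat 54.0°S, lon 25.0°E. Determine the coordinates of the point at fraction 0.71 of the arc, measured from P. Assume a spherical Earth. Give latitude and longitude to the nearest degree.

Write both endpoints as unit vectors p₁, p₂ with components (cos φ cos λ, cos φ sin λ, sin φ).
The central angle between the endpoints is δ = arccos(p₁·p₂) ≈ 2.330 rad (133.5°).
Interpolate at f = 0.71 with slerp weights a = sin((1−f)δ)/sin δ ≈ 0.862, b = sin(fδ)/sin δ ≈ 1.374.
p = a·p₁ + b·p₂ ≈ (0.284, -0.361, -0.888); φ = arcsin(p_z) ≈ -62.64°, λ = atan2(p_y, p_x) ≈ -51.78°.

≈ lat 63°S, lon 52°W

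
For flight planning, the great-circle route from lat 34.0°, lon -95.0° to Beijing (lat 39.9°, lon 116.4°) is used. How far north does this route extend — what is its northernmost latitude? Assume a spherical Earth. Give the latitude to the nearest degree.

≈ 70°

The great circle lies in the plane with unit normal n̂ = (p₁ × p₂)/|p₁ × p₂|.
Here n̂_z ≈ -0.337; the vertex latitude is φ_max = arccos|n̂_z| ≈ 70.3°.
Check via Clairaut: cos φ_max = |cos φ₁| · sin C = cos(34.0°)·sin(24.0°) ≈ 0.337, again giving ≈ 70.3°.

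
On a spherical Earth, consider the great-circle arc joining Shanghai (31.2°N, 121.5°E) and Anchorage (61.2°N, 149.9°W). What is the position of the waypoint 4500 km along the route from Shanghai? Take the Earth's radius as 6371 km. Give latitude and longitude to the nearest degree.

Write both endpoints as unit vectors p₁, p₂ with components (cos φ cos λ, cos φ sin λ, sin φ).
The central angle between the endpoints is δ = arccos(p₁·p₂) ≈ 1.088 rad (62.4°). The total great-circle distance is δ·R ≈ 1.088 × 6371 ≈ 6933 km, so the target fraction is f = 4500/6933 ≈ 0.649.
Interpolate at f ≈ 0.649 with slerp weights a = sin((1−f)δ)/sin δ ≈ 0.421, b = sin(fδ)/sin δ ≈ 0.733.
p = a·p₁ + b·p₂ ≈ (-0.493, 0.130, 0.860); φ = arcsin(p_z) ≈ 59.32°, λ = atan2(p_y, p_x) ≈ 165.26°.

≈ (59°N, 165°E)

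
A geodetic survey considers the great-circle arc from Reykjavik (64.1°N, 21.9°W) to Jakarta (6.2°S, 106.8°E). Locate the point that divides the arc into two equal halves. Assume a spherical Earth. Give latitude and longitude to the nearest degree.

≈ 45°N, 81°E

Write both endpoints as unit vectors p₁, p₂ with components (cos φ cos λ, cos φ sin λ, sin φ).
The central angle between the endpoints is δ = arccos(p₁·p₂) ≈ 1.948 rad (111.6°).
Interpolate at f = 1/2 with slerp weights a = sin((1−f)δ)/sin δ ≈ 0.890, b = sin(fδ)/sin δ ≈ 0.890.
p = a·p₁ + b·p₂ ≈ (0.105, 0.702, 0.704); φ = arcsin(p_z) ≈ 44.78°, λ = atan2(p_y, p_x) ≈ 81.50°.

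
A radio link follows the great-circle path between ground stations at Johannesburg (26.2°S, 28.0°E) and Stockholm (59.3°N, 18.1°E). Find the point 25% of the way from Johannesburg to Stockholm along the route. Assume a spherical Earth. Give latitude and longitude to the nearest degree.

≈ 5°S, 26°E

Convert each endpoint to a unit vector on the sphere (x = cos φ cos λ, y = cos φ sin λ, z = sin φ).
The central angle between the endpoints is δ = arccos(p₁·p₂) ≈ 1.499 rad (85.9°).
Interpolate at f = 0.25 with slerp weights a = sin((1−f)δ)/sin δ ≈ 0.904, b = sin(fδ)/sin δ ≈ 0.367.
p = a·p₁ + b·p₂ ≈ (0.895, 0.439, -0.084); φ = arcsin(p_z) ≈ -4.80°, λ = atan2(p_y, p_x) ≈ 26.15°.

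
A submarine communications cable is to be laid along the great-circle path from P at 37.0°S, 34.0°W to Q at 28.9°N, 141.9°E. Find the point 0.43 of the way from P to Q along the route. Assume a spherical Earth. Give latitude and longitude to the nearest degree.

≈ 60°S, 94°E

Write both endpoints as unit vectors p₁, p₂ with components (cos φ cos λ, cos φ sin λ, sin φ).
The central angle between the endpoints is δ = arccos(p₁·p₂) ≈ 2.988 rad (171.2°).
Interpolate at f = 0.43 with slerp weights a = sin((1−f)δ)/sin δ ≈ 6.481, b = sin(fδ)/sin δ ≈ 6.273.
p = a·p₁ + b·p₂ ≈ (-0.030, 0.494, -0.869); φ = arcsin(p_z) ≈ -60.33°, λ = atan2(p_y, p_x) ≈ 93.53°.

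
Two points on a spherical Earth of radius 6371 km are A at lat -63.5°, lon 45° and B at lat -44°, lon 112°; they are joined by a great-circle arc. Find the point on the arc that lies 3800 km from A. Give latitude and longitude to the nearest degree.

From cos δ = sin φ₁ sin φ₂ + cos φ₁ cos φ₂ cos Δλ, the central angle is δ ≈ 0.727 rad (41.7°). The total great-circle distance is δ·R ≈ 0.727 × 6371 ≈ 4633 km, so the target fraction is f = 3800/4633 ≈ 0.820.
Interpolate at f ≈ 0.820 with slerp weights a = sin((1−f)δ)/sin δ ≈ 0.196, b = sin(fδ)/sin δ ≈ 0.845.
p = a·p₁ + b·p₂ ≈ (-0.166, 0.625, -0.762); φ = arcsin(p_z) ≈ -49.68°, λ = atan2(p_y, p_x) ≈ 104.85°.

≈ lat -50°, lon 105°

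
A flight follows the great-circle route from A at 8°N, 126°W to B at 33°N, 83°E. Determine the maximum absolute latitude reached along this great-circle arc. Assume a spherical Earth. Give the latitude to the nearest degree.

The great circle lies in the plane with unit normal n̂ = (p₁ × p₂)/|p₁ × p₂|.
Here n̂_z ≈ -0.530; the vertex latitude is φ_max = arccos|n̂_z| ≈ 58.0°.
Check via Clairaut: cos φ_max = |cos φ₁| · sin C = cos(8.0°)·sin(32.4°) ≈ 0.530, again giving ≈ 58.0°.

≈ 58°N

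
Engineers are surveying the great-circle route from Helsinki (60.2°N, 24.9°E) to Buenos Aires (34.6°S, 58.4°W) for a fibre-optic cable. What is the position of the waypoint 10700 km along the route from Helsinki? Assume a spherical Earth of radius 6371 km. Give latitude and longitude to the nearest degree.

≈ (17°S, 47°W)

The haversine formula gives a central angle δ ≈ 2.032 rad (116.4°) between the endpoints. The total great-circle distance is δ·R ≈ 2.032 × 6371 ≈ 12946 km, so the target fraction is f = 10700/12946 ≈ 0.827.
Interpolate at f ≈ 0.827 with slerp weights a = sin((1−f)δ)/sin δ ≈ 0.386, b = sin(fδ)/sin δ ≈ 1.110.
p = a·p₁ + b·p₂ ≈ (0.653, -0.698, -0.296); φ = arcsin(p_z) ≈ -17.21°, λ = atan2(p_y, p_x) ≈ -46.91°.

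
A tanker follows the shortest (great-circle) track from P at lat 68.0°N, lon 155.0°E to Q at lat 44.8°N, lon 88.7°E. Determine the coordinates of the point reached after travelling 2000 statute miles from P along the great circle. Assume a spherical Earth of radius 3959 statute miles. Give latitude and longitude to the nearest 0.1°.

Write both endpoints as unit vectors p₁, p₂ with components (cos φ cos λ, cos φ sin λ, sin φ).
The central angle between the endpoints is δ = arccos(p₁·p₂) ≈ 0.707 rad (40.5°). The total great-circle distance is δ·R ≈ 0.707 × 3959 ≈ 2800 mi, so the target fraction is f = 2000/2800 ≈ 0.714.
Interpolate at f ≈ 0.714 with slerp weights a = sin((1−f)δ)/sin δ ≈ 0.309, b = sin(fδ)/sin δ ≈ 0.745.
p = a·p₁ + b·p₂ ≈ (-0.093, 0.577, 0.811); φ = arcsin(p_z) ≈ 54.22°, λ = atan2(p_y, p_x) ≈ 99.14°.

≈ lat 54.2°N, lon 99.1°E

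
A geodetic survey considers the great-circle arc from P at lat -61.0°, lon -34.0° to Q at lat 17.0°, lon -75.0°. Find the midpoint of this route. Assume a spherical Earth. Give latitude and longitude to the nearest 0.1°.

Write both endpoints as unit vectors p₁, p₂ with components (cos φ cos λ, cos φ sin λ, sin φ).
The central angle between the endpoints is δ = arccos(p₁·p₂) ≈ 1.476 rad (84.6°).
Interpolate at f = 1/2 with slerp weights a = sin((1−f)δ)/sin δ ≈ 0.676, b = sin(fδ)/sin δ ≈ 0.676.
p = a·p₁ + b·p₂ ≈ (0.439, -0.808, -0.394); φ = arcsin(p_z) ≈ -23.18°, λ = atan2(p_y, p_x) ≈ -61.47°.

≈ lat -23.2°, lon -61.5°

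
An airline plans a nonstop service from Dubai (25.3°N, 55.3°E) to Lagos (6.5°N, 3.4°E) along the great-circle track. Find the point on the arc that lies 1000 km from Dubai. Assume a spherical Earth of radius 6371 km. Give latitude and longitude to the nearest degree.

≈ 23°N, 46°E

Write both endpoints as unit vectors p₁, p₂ with components (cos φ cos λ, cos φ sin λ, sin φ).
The central angle between the endpoints is δ = arccos(p₁·p₂) ≈ 0.924 rad (52.9°). The total great-circle distance is δ·R ≈ 0.924 × 6371 ≈ 5887 km, so the target fraction is f = 1000/5887 ≈ 0.170.
Interpolate at f ≈ 0.170 with slerp weights a = sin((1−f)δ)/sin δ ≈ 0.870, b = sin(fδ)/sin δ ≈ 0.196.
p = a·p₁ + b·p₂ ≈ (0.642, 0.658, 0.394); φ = arcsin(p_z) ≈ 23.19°, λ = atan2(p_y, p_x) ≈ 45.71°.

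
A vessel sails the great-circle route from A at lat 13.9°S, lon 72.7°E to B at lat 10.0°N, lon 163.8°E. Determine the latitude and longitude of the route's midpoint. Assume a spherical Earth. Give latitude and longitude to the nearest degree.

Write both endpoints as unit vectors p₁, p₂ with components (cos φ cos λ, cos φ sin λ, sin φ).
The central angle between the endpoints is δ = arccos(p₁·p₂) ≈ 1.631 rad (93.4°).
Interpolate at f = 1/2 with slerp weights a = sin((1−f)δ)/sin δ ≈ 0.729, b = sin(fδ)/sin δ ≈ 0.729.
p = a·p₁ + b·p₂ ≈ (-0.479, 0.876, -0.049); φ = arcsin(p_z) ≈ -2.78°, λ = atan2(p_y, p_x) ≈ 118.67°.

≈ lat 3°S, lon 119°E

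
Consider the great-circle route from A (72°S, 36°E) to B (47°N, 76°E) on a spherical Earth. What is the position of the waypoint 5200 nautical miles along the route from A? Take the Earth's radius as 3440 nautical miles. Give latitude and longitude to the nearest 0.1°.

The haversine formula gives a central angle δ ≈ 2.134 rad (122.3°) between the endpoints. The total great-circle distance is δ·R ≈ 2.134 × 3440 ≈ 7342 nmi, so the target fraction is f = 5200/7342 ≈ 0.708.
Interpolate at f ≈ 0.708 with slerp weights a = sin((1−f)δ)/sin δ ≈ 0.690, b = sin(fδ)/sin δ ≈ 1.181.
p = a·p₁ + b·p₂ ≈ (0.367, 0.907, 0.208); φ = arcsin(p_z) ≈ 11.98°, λ = atan2(p_y, p_x) ≈ 67.95°.

≈ (12.0°N, 67.9°E)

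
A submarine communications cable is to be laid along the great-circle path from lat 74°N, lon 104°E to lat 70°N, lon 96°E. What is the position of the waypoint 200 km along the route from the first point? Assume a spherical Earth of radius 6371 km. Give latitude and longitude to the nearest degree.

≈ lat 73°N, lon 101°E

The haversine formula gives a central angle δ ≈ 0.082 rad (4.7°) between the endpoints. The total great-circle distance is δ·R ≈ 0.082 × 6371 ≈ 522 km, so the target fraction is f = 200/522 ≈ 0.383.
Interpolate at f ≈ 0.383 with slerp weights a = sin((1−f)δ)/sin δ ≈ 0.617, b = sin(fδ)/sin δ ≈ 0.384.
p = a·p₁ + b·p₂ ≈ (-0.055, 0.296, 0.954); φ = arcsin(p_z) ≈ 72.51°, λ = atan2(p_y, p_x) ≈ 100.52°.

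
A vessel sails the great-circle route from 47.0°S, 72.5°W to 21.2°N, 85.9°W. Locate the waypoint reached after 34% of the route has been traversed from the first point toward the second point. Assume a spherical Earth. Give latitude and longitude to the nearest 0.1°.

Convert each endpoint to a unit vector on the sphere (x = cos φ cos λ, y = cos φ sin λ, z = sin φ).
The central angle between the endpoints is δ = arccos(p₁·p₂) ≈ 1.209 rad (69.3°).
Interpolate at f = 0.34 with slerp weights a = sin((1−f)δ)/sin δ ≈ 0.765, b = sin(fδ)/sin δ ≈ 0.427.
p = a·p₁ + b·p₂ ≈ (0.185, -0.895, -0.405); φ = arcsin(p_z) ≈ -23.91°, λ = atan2(p_y, p_x) ≈ -78.30°.

≈ 23.9°S, 78.3°W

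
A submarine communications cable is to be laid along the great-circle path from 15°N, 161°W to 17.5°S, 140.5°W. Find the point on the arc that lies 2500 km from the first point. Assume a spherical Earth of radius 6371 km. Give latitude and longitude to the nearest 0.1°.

From cos δ = sin φ₁ sin φ₂ + cos φ₁ cos φ₂ cos Δλ, the central angle is δ ≈ 0.668 rad (38.3°). The total great-circle distance is δ·R ≈ 0.668 × 6371 ≈ 4256 km, so the target fraction is f = 2500/4256 ≈ 0.587.
Interpolate at f ≈ 0.587 with slerp weights a = sin((1−f)δ)/sin δ ≈ 0.439, b = sin(fδ)/sin δ ≈ 0.617.
p = a·p₁ + b·p₂ ≈ (-0.856, -0.513, -0.072); φ = arcsin(p_z) ≈ -4.13°, λ = atan2(p_y, p_x) ≈ -149.07°.

≈ 4.1°S, 149.1°W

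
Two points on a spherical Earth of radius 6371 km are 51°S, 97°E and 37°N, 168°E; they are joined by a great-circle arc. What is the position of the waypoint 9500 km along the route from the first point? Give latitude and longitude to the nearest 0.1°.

≈ 18.7°N, 153.5°E

From cos δ = sin φ₁ sin φ₂ + cos φ₁ cos φ₂ cos Δλ, the central angle is δ ≈ 1.880 rad (107.7°). The total great-circle distance is δ·R ≈ 1.880 × 6371 ≈ 11976 km, so the target fraction is f = 9500/11976 ≈ 0.793.
Interpolate at f ≈ 0.793 with slerp weights a = sin((1−f)δ)/sin δ ≈ 0.398, b = sin(fδ)/sin δ ≈ 1.046.
p = a·p₁ + b·p₂ ≈ (-0.848, 0.422, 0.321); φ = arcsin(p_z) ≈ 18.70°, λ = atan2(p_y, p_x) ≈ 153.53°.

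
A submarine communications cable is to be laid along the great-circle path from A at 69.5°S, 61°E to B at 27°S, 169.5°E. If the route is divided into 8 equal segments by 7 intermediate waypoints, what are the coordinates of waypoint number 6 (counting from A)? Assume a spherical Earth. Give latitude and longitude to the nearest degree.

≈ 43°S, 161°E

Convert each endpoint to a unit vector on the sphere (x = cos φ cos λ, y = cos φ sin λ, z = sin φ).
The central angle between the endpoints is δ = arccos(p₁·p₂) ≈ 1.238 rad (71.0°).
Interpolate at f = 6/8 with slerp weights a = sin((1−f)δ)/sin δ ≈ 0.322, b = sin(fδ)/sin δ ≈ 0.847.
p = a·p₁ + b·p₂ ≈ (-0.688, 0.236, -0.687); φ = arcsin(p_z) ≈ -43.36°, λ = atan2(p_y, p_x) ≈ 161.03°.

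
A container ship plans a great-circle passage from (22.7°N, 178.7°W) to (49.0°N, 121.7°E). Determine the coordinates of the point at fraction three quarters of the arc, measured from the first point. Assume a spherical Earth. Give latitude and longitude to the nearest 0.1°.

Convert each endpoint to a unit vector on the sphere (x = cos φ cos λ, y = cos φ sin λ, z = sin φ).
The central angle between the endpoints is δ = arccos(p₁·p₂) ≈ 0.930 rad (53.3°).
Interpolate at f = 3/4 with slerp weights a = sin((1−f)δ)/sin δ ≈ 0.287, b = sin(fδ)/sin δ ≈ 0.801.
p = a·p₁ + b·p₂ ≈ (-0.541, 0.441, 0.716); φ = arcsin(p_z) ≈ 45.70°, λ = atan2(p_y, p_x) ≈ 140.82°.

≈ (45.7°N, 140.8°E)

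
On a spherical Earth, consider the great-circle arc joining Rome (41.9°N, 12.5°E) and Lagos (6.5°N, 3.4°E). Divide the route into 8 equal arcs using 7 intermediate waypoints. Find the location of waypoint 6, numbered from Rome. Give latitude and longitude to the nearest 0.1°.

≈ (15.4°N, 5.3°E)

Convert each endpoint to a unit vector on the sphere (x = cos φ cos λ, y = cos φ sin λ, z = sin φ).
The central angle between the endpoints is δ = arccos(p₁·p₂) ≈ 0.634 rad (36.3°).
Interpolate at f = 6/8 with slerp weights a = sin((1−f)δ)/sin δ ≈ 0.266, b = sin(fδ)/sin δ ≈ 0.773.
p = a·p₁ + b·p₂ ≈ (0.960, 0.088, 0.265); φ = arcsin(p_z) ≈ 15.39°, λ = atan2(p_y, p_x) ≈ 5.26°.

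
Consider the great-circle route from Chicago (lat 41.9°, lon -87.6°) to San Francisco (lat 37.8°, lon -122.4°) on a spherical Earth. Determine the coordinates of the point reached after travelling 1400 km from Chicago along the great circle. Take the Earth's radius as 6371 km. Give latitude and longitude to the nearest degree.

Convert each endpoint to a unit vector on the sphere (x = cos φ cos λ, y = cos φ sin λ, z = sin φ).
The central angle between the endpoints is δ = arccos(p₁·p₂) ≈ 0.468 rad (26.8°). The total great-circle distance is δ·R ≈ 0.468 × 6371 ≈ 2985 km, so the target fraction is f = 1400/2985 ≈ 0.469.
Interpolate at f ≈ 0.469 with slerp weights a = sin((1−f)δ)/sin δ ≈ 0.545, b = sin(fδ)/sin δ ≈ 0.483.
p = a·p₁ + b·p₂ ≈ (-0.187, -0.728, 0.660); φ = arcsin(p_z) ≈ 41.30°, λ = atan2(p_y, p_x) ≈ -104.44°.

≈ lat 41°, lon -104°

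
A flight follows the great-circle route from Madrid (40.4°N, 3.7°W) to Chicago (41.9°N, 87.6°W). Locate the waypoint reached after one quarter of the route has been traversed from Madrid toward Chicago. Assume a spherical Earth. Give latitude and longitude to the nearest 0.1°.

≈ (46.9°N, 22.6°W)

From cos δ = sin φ₁ sin φ₂ + cos φ₁ cos φ₂ cos Δλ, the central angle is δ ≈ 1.055 rad (60.5°).
Interpolate at f = 1/4 with slerp weights a = sin((1−f)δ)/sin δ ≈ 0.818, b = sin(fδ)/sin δ ≈ 0.300.
p = a·p₁ + b·p₂ ≈ (0.631, -0.263, 0.730); φ = arcsin(p_z) ≈ 46.89°, λ = atan2(p_y, p_x) ≈ -22.64°.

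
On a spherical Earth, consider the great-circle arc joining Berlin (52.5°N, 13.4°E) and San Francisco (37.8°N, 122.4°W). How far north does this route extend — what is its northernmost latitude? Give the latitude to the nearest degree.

≈ 70°N

The great circle lies in the plane with unit normal n̂ = (p₁ × p₂)/|p₁ × p₂|.
Here n̂_z ≈ -0.339; the vertex latitude is φ_max = arccos|n̂_z| ≈ 70.2°.
Check via Clairaut: cos φ_max = |cos φ₁| · sin C = cos(52.5°)·sin(33.8°) ≈ 0.339, again giving ≈ 70.2°.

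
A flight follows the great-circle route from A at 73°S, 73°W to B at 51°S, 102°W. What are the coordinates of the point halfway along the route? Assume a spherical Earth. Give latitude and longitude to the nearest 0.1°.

Convert each endpoint to a unit vector on the sphere (x = cos φ cos λ, y = cos φ sin λ, z = sin φ).
The central angle between the endpoints is δ = arccos(p₁·p₂) ≈ 0.441 rad (25.3°).
Interpolate at f = 1/2 with slerp weights a = sin((1−f)δ)/sin δ ≈ 0.512, b = sin(fδ)/sin δ ≈ 0.512.
p = a·p₁ + b·p₂ ≈ (-0.023, -0.459, -0.888); φ = arcsin(p_z) ≈ -62.66°, λ = atan2(p_y, p_x) ≈ -92.90°.

≈ 62.7°S, 92.9°W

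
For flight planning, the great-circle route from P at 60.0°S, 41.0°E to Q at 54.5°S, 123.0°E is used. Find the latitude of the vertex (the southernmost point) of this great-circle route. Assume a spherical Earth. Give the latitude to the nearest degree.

The great circle lies in the plane with unit normal n̂ = (p₁ × p₂)/|p₁ × p₂|.
Here n̂_z ≈ +0.431; the vertex latitude is φ_max = arccos|n̂_z| ≈ 64.4°.
Check via Clairaut: cos φ_max = |cos φ₁| · sin C = cos(60.0°)·sin(120.4°) ≈ 0.431, again giving ≈ 64.4°.

≈ 64°S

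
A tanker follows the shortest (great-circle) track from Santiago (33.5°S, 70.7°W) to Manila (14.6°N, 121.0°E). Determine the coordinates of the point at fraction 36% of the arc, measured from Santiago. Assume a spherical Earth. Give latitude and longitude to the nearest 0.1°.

≈ (63.3°S, 152.8°W)

Convert each endpoint to a unit vector on the sphere (x = cos φ cos λ, y = cos φ sin λ, z = sin φ).
The central angle between the endpoints is δ = arccos(p₁·p₂) ≈ 2.763 rad (158.3°).
Interpolate at f = 0.36 with slerp weights a = sin((1−f)δ)/sin δ ≈ 2.655, b = sin(fδ)/sin δ ≈ 2.271.
p = a·p₁ + b·p₂ ≈ (-0.400, -0.206, -0.893); φ = arcsin(p_z) ≈ -63.26°, λ = atan2(p_y, p_x) ≈ -152.77°.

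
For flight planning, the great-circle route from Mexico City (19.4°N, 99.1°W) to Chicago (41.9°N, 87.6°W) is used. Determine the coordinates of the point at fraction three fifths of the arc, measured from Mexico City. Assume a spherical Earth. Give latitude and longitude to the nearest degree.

≈ 33°N, 93°W

Convert each endpoint to a unit vector on the sphere (x = cos φ cos λ, y = cos φ sin λ, z = sin φ).
The central angle between the endpoints is δ = arccos(p₁·p₂) ≈ 0.428 rad (24.5°).
Interpolate at f = 3/5 with slerp weights a = sin((1−f)δ)/sin δ ≈ 0.410, b = sin(fδ)/sin δ ≈ 0.612.
p = a·p₁ + b·p₂ ≈ (-0.042, -0.837, 0.545); φ = arcsin(p_z) ≈ 33.03°, λ = atan2(p_y, p_x) ≈ -92.88°.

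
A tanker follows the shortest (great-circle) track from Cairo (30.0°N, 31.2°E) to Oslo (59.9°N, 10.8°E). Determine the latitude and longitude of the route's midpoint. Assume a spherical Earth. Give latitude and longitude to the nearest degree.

≈ 45°N, 24°E

The haversine formula gives a central angle δ ≈ 0.574 rad (32.9°) between the endpoints.
Interpolate at f = 1/2 with slerp weights a = sin((1−f)δ)/sin δ ≈ 0.521, b = sin(fδ)/sin δ ≈ 0.521.
p = a·p₁ + b·p₂ ≈ (0.643, 0.283, 0.712); φ = arcsin(p_z) ≈ 45.37°, λ = atan2(p_y, p_x) ≈ 23.75°.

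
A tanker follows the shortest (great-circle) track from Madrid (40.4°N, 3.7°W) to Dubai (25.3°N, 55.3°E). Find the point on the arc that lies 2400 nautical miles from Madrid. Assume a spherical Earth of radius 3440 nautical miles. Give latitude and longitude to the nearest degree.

The haversine formula gives a central angle δ ≈ 0.887 rad (50.8°) between the endpoints. The total great-circle distance is δ·R ≈ 0.887 × 3440 ≈ 3052 nmi, so the target fraction is f = 2400/3052 ≈ 0.786.
Interpolate at f ≈ 0.786 with slerp weights a = sin((1−f)δ)/sin δ ≈ 0.243, b = sin(fδ)/sin δ ≈ 0.829.
p = a·p₁ + b·p₂ ≈ (0.611, 0.604, 0.512); φ = arcsin(p_z) ≈ 30.77°, λ = atan2(p_y, p_x) ≈ 44.66°.

≈ 31°N, 45°E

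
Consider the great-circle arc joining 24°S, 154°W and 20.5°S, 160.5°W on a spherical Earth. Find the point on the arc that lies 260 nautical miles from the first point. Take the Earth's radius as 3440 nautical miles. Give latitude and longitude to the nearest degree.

Convert each endpoint to a unit vector on the sphere (x = cos φ cos λ, y = cos φ sin λ, z = sin φ).
The central angle between the endpoints is δ = arccos(p₁·p₂) ≈ 0.121 rad (7.0°). The total great-circle distance is δ·R ≈ 0.121 × 3440 ≈ 418 nmi, so the target fraction is f = 260/418 ≈ 0.622.
Interpolate at f ≈ 0.622 with slerp weights a = sin((1−f)δ)/sin δ ≈ 0.378, b = sin(fδ)/sin δ ≈ 0.623.
p = a·p₁ + b·p₂ ≈ (-0.861, -0.346, -0.372); φ = arcsin(p_z) ≈ -21.85°, λ = atan2(p_y, p_x) ≈ -158.08°.

≈ 22°S, 158°W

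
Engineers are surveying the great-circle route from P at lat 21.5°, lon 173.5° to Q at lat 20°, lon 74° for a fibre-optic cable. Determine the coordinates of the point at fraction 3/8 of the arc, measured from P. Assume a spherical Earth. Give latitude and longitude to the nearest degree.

≈ lat 30°, lon 137°

Write both endpoints as unit vectors p₁, p₂ with components (cos φ cos λ, cos φ sin λ, sin φ).
The central angle between the endpoints is δ = arccos(p₁·p₂) ≈ 1.590 rad (91.1°).
Interpolate at f = 3/8 with slerp weights a = sin((1−f)δ)/sin δ ≈ 0.838, b = sin(fδ)/sin δ ≈ 0.562.
p = a·p₁ + b·p₂ ≈ (-0.629, 0.596, 0.499); φ = arcsin(p_z) ≈ 29.95°, λ = atan2(p_y, p_x) ≈ 136.58°.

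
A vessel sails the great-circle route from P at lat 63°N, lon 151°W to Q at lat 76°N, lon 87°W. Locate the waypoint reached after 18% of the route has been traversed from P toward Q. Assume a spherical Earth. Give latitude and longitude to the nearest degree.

≈ lat 67°N, lon 145°W

Write both endpoints as unit vectors p₁, p₂ with components (cos φ cos λ, cos φ sin λ, sin φ).
The central angle between the endpoints is δ = arccos(p₁·p₂) ≈ 0.421 rad (24.1°).
Interpolate at f = 0.18 with slerp weights a = sin((1−f)δ)/sin δ ≈ 0.828, b = sin(fδ)/sin δ ≈ 0.185.
p = a·p₁ + b·p₂ ≈ (-0.326, -0.227, 0.918); φ = arcsin(p_z) ≈ 66.57°, λ = atan2(p_y, p_x) ≈ -145.19°.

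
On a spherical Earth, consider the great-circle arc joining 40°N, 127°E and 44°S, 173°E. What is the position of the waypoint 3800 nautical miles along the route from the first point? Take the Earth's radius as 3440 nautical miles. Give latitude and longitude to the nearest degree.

Write both endpoints as unit vectors p₁, p₂ with components (cos φ cos λ, cos φ sin λ, sin φ).
The central angle between the endpoints is δ = arccos(p₁·p₂) ≈ 1.635 rad (93.7°). The total great-circle distance is δ·R ≈ 1.635 × 3440 ≈ 5623 nmi, so the target fraction is f = 3800/5623 ≈ 0.676.
Interpolate at f ≈ 0.676 with slerp weights a = sin((1−f)δ)/sin δ ≈ 0.506, b = sin(fδ)/sin δ ≈ 0.895.
p = a·p₁ + b·p₂ ≈ (-0.873, 0.388, -0.296); φ = arcsin(p_z) ≈ -17.23°, λ = atan2(p_y, p_x) ≈ 156.01°.

≈ 17°S, 156°E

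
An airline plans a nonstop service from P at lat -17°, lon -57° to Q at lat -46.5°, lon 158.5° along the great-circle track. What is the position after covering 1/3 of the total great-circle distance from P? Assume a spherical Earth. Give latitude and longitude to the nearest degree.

Write both endpoints as unit vectors p₁, p₂ with components (cos φ cos λ, cos φ sin λ, sin φ).
The central angle between the endpoints is δ = arccos(p₁·p₂) ≈ 1.901 rad (108.9°).
Interpolate at f = 1/3 with slerp weights a = sin((1−f)δ)/sin δ ≈ 1.009, b = sin(fδ)/sin δ ≈ 0.626.
p = a·p₁ + b·p₂ ≈ (0.125, -0.651, -0.749); φ = arcsin(p_z) ≈ -48.48°, λ = atan2(p_y, p_x) ≈ -79.17°.

≈ lat -48°, lon -79°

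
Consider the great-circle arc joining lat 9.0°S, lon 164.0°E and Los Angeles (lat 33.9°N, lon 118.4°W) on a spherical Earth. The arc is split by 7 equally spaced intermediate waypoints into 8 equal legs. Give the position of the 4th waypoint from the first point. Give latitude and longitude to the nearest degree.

≈ lat 16°N, lon 161°W

Write both endpoints as unit vectors p₁, p₂ with components (cos φ cos λ, cos φ sin λ, sin φ).
The central angle between the endpoints is δ = arccos(p₁·p₂) ≈ 1.482 rad (84.9°).
Interpolate at f = 4/8 with slerp weights a = sin((1−f)δ)/sin δ ≈ 0.678, b = sin(fδ)/sin δ ≈ 0.678.
p = a·p₁ + b·p₂ ≈ (-0.911, -0.310, 0.272); φ = arcsin(p_z) ≈ 15.78°, λ = atan2(p_y, p_x) ≈ -161.19°.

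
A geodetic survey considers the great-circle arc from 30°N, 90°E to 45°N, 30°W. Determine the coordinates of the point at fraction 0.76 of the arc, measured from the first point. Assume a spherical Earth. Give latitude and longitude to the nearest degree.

Write both endpoints as unit vectors p₁, p₂ with components (cos φ cos λ, cos φ sin λ, sin φ).
The central angle between the endpoints is δ = arccos(p₁·p₂) ≈ 1.523 rad (87.3°).
Interpolate at f = 0.76 with slerp weights a = sin((1−f)δ)/sin δ ≈ 0.358, b = sin(fδ)/sin δ ≈ 0.917.
p = a·p₁ + b·p₂ ≈ (0.562, -0.014, 0.827); φ = arcsin(p_z) ≈ 55.83°, λ = atan2(p_y, p_x) ≈ -1.45°.

≈ 56°N, 1°W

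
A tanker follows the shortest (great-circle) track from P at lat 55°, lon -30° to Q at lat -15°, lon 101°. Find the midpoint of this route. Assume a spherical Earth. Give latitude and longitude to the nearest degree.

≈ lat 37°, lon 65°

Convert each endpoint to a unit vector on the sphere (x = cos φ cos λ, y = cos φ sin λ, z = sin φ).
The central angle between the endpoints is δ = arccos(p₁·p₂) ≈ 2.184 rad (125.1°).
Interpolate at f = 1/2 with slerp weights a = sin((1−f)δ)/sin δ ≈ 1.085, b = sin(fδ)/sin δ ≈ 1.085.
p = a·p₁ + b·p₂ ≈ (0.339, 0.718, 0.608); φ = arcsin(p_z) ≈ 37.45°, λ = atan2(p_y, p_x) ≈ 64.72°.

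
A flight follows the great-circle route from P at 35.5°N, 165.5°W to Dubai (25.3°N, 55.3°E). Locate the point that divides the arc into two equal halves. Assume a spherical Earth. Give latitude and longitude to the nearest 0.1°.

≈ 59.0°N, 116.9°E

Convert each endpoint to a unit vector on the sphere (x = cos φ cos λ, y = cos φ sin λ, z = sin φ).
The central angle between the endpoints is δ = arccos(p₁·p₂) ≈ 1.885 rad (108.0°).
Interpolate at f = 1/2 with slerp weights a = sin((1−f)δ)/sin δ ≈ 0.851, b = sin(fδ)/sin δ ≈ 0.851.
p = a·p₁ + b·p₂ ≈ (-0.233, 0.459, 0.857); φ = arcsin(p_z) ≈ 59.04°, λ = atan2(p_y, p_x) ≈ 116.89°.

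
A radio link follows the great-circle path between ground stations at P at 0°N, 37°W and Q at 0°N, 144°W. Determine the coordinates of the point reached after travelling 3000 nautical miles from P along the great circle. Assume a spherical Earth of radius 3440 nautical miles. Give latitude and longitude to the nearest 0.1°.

≈ 0.0°N, 87.0°W

Write both endpoints as unit vectors p₁, p₂ with components (cos φ cos λ, cos φ sin λ, sin φ).
The central angle between the endpoints is δ = arccos(p₁·p₂) ≈ 1.868 rad (107.0°). The total great-circle distance is δ·R ≈ 1.868 × 3440 ≈ 6424 nmi, so the target fraction is f = 3000/6424 ≈ 0.467.
Interpolate at f ≈ 0.467 with slerp weights a = sin((1−f)δ)/sin δ ≈ 0.877, b = sin(fδ)/sin δ ≈ 0.801.
p = a·p₁ + b·p₂ ≈ (0.053, -0.999, 0.000); φ = arcsin(p_z) ≈ 0.00°, λ = atan2(p_y, p_x) ≈ -86.97°.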